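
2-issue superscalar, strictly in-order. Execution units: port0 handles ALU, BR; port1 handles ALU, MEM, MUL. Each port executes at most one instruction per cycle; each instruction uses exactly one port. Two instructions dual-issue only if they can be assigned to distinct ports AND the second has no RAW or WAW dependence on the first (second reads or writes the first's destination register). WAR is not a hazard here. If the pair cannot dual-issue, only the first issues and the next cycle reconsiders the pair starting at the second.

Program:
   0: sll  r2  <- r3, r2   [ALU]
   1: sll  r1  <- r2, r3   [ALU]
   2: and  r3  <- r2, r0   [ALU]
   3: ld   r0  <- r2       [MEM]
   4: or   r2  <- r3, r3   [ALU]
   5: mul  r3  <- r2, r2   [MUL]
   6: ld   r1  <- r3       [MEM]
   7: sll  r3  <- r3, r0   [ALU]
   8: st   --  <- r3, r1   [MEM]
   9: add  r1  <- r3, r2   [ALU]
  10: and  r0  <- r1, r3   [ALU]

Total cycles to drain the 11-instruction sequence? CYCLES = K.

  cy0 -> i0 (sll) RAW r2
  cy1 -> i1+i2 (sll;and) 2-wide
  cy2 -> i3+i4 (ld;or) 2-wide
  cy3 -> i5 (mul) no-port MUL/MEM
  cy4 -> i6+i7 (ld;sll) 2-wide
  cy5 -> i8+i9 (st;add) 2-wide
  cy6 -> i10 (and) tail

CYCLES = 7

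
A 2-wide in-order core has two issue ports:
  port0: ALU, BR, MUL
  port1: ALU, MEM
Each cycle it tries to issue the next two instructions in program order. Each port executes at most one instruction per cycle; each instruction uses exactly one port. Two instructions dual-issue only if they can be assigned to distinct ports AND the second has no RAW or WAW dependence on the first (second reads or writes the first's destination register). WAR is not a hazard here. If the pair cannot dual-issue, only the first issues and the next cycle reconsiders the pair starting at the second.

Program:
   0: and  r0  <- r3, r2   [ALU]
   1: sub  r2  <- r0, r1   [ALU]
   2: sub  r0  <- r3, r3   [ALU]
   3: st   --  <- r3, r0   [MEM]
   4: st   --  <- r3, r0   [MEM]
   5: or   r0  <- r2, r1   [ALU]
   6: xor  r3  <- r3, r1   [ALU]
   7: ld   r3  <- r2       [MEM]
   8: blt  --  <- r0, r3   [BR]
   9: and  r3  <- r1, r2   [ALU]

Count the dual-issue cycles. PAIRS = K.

PAIRS = 3

  cy0 -> i0 (and.ALU) RAW r0
  cy1 -> i1+i2 (sub.ALU sub.ALU) 2-wide
  cy2 -> i3 (st.MEM) no-port MEM/MEM
  cy3 -> i4+i5 (st.MEM or.ALU) 2-wide
  cy4 -> i6 (xor.ALU) WAW r3
  cy5 -> i7 (ld.MEM) RAW r3
  cy6 -> i8+i9 (blt.BR and.ALU) 2-wide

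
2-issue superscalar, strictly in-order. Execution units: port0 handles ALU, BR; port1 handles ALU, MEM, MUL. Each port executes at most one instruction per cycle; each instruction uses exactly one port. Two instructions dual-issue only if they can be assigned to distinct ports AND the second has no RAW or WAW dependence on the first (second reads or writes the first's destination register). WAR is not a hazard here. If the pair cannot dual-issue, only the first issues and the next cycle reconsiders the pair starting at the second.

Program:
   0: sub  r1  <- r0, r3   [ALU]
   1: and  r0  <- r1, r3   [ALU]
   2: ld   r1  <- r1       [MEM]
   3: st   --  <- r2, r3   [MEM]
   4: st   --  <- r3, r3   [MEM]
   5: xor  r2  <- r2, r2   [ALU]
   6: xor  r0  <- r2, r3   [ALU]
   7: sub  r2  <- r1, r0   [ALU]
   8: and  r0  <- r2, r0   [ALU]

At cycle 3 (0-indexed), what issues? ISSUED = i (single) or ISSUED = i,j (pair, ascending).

ISSUED = 4,5

[0] i0  sub  -- RAW r1
[1] i1/i2  and/ld  -- dual
[2] i3  st  -- no-port MEM/MEM
[3] i4/i5  st/xor  -- dual
[4] i6  xor  -- RAW r0
[5] i7  sub  -- RAW r2
[6] i8  and  -- tail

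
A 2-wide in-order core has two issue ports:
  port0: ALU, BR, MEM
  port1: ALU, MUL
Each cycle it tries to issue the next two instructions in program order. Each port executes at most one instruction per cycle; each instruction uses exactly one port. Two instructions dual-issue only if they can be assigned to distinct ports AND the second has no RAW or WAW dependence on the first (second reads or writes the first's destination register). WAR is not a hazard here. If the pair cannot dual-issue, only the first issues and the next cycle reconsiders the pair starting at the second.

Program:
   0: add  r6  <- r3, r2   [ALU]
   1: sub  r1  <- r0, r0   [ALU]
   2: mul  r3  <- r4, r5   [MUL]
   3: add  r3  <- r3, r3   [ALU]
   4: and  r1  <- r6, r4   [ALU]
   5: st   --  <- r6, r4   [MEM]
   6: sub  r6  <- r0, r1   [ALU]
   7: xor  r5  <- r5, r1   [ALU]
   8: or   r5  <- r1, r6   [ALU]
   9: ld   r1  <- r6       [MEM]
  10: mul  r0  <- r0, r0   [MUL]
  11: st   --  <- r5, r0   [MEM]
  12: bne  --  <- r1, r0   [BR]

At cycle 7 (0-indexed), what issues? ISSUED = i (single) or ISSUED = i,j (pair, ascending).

#0 head=0: add.ALU+sub.ALU i0/i1 pair
#1 head=2: mul.MUL i2 RAW+WAW r3
#2 head=3: add.ALU+and.ALU i3/i4 pair
#3 head=5: st.MEM+sub.ALU i5/i6 pair
#4 head=7: xor.ALU i7 WAW r5
#5 head=8: or.ALU+ld.MEM i8/i9 pair
#6 head=10: mul.MUL i10 RAW r0
#7 head=11: st.MEM i11 no-port MEM/BR
#8 head=12: bne.BR i12 tail

ISSUED = 11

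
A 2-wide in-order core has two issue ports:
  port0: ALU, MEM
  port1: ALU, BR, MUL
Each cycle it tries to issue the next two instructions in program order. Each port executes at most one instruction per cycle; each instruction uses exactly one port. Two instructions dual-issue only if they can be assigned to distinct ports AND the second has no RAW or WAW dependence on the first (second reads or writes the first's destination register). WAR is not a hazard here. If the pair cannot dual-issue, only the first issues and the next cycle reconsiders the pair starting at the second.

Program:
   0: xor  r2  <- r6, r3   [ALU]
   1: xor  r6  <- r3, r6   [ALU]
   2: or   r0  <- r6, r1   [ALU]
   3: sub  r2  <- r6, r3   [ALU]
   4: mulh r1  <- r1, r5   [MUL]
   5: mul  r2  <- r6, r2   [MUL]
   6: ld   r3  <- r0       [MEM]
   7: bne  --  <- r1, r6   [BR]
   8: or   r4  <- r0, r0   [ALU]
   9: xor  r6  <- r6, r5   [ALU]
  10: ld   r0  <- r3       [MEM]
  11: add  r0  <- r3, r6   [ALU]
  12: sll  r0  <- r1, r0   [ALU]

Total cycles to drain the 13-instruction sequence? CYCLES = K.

c0: i0+i1 xor.ALU+xor.ALU  2-wide
c1: i2+i3 or.ALU+sub.ALU  2-wide
c2: i4 mulh.MUL  no-port MUL/MUL
c3: i5+i6 mul.MUL+ld.MEM  2-wide
c4: i7+i8 bne.BR+or.ALU  2-wide
c5: i9+i10 xor.ALU+ld.MEM  2-wide
c6: i11 add.ALU  RAW+WAW r0
c7: i12 sll.ALU  tail

CYCLES = 8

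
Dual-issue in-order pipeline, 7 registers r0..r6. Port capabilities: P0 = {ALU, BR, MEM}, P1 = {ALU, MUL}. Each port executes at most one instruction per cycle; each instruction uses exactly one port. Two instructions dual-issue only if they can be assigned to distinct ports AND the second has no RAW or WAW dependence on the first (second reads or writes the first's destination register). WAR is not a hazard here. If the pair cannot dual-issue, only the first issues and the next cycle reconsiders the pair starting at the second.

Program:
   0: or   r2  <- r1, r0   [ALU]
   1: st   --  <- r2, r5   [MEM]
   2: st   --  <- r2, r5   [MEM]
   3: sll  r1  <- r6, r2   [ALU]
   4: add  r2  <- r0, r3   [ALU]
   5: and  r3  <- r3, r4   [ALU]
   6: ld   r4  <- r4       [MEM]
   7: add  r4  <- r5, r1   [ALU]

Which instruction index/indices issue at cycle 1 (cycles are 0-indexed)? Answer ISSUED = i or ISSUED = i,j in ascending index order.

ISSUED = 1

#0 head=0: or i0 RAW r2
#1 head=1: st i1 no-port MEM/MEM
#2 head=2: st sll i2,i3 pair
#3 head=4: add and i4,i5 pair
#4 head=6: ld i6 WAW r4
#5 head=7: add i7 tail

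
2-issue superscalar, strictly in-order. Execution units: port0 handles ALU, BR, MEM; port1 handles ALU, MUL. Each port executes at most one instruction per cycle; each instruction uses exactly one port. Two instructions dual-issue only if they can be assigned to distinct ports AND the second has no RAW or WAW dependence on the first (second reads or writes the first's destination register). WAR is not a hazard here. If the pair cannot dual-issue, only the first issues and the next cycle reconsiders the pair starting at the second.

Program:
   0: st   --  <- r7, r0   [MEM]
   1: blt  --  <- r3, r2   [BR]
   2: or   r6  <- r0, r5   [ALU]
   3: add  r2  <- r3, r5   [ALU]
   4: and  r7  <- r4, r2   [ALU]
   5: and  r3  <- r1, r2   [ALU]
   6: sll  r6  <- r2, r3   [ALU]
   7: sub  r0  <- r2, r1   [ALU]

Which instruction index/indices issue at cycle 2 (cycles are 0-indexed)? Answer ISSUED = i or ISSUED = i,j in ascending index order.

ISSUED = 3

[0] i0  st  -- no-port MEM/BR
[1] i1/i2  blt/or  -- dual
[2] i3  add  -- RAW r2
[3] i4/i5  and/and  -- dual
[4] i6/i7  sll/sub  -- dual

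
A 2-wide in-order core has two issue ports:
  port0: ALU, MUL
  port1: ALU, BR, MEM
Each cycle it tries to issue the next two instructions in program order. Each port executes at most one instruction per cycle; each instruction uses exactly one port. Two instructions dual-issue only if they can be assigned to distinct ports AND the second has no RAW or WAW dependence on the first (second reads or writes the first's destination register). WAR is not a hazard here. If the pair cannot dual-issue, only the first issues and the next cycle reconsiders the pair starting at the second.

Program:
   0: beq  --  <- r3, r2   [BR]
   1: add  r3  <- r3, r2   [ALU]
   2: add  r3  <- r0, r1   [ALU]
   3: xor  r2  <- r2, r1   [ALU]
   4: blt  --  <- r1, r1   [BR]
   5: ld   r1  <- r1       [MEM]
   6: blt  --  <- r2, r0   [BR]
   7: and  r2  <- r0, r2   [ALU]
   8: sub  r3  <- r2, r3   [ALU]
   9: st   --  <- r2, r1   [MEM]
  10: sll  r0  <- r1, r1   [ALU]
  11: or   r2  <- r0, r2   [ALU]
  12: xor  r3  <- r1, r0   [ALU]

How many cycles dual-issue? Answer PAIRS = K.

0. beq.BR;add.ALU @i0&i1  | dual
1. add.ALU;xor.ALU @i2&i3  | dual
2. blt.BR @i4  | no-port BR/MEM
3. ld.MEM @i5  | no-port MEM/BR
4. blt.BR;and.ALU @i6&i7  | dual
5. sub.ALU;st.MEM @i8&i9  | dual
6. sll.ALU @i10  | RAW r0
7. or.ALU;xor.ALU @i11&i12  | dual

PAIRS = 5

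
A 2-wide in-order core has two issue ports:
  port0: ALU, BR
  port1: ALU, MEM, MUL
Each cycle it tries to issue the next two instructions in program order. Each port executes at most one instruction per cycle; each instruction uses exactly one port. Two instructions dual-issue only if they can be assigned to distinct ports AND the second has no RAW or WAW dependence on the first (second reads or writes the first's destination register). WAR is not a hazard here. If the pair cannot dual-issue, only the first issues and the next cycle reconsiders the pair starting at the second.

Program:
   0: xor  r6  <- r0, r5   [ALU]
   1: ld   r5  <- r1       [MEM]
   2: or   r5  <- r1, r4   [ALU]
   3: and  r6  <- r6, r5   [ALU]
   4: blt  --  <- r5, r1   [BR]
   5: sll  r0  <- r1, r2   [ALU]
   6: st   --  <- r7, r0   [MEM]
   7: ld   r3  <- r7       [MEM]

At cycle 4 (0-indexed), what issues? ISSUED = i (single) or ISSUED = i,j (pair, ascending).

ISSUED = 6

#0 head=0: xor+ld i0/i1 pair
#1 head=2: or i2 RAW r5
#2 head=3: and+blt i3/i4 pair
#3 head=5: sll i5 RAW r0
#4 head=6: st i6 no-port MEM/MEM
#5 head=7: ld i7 tail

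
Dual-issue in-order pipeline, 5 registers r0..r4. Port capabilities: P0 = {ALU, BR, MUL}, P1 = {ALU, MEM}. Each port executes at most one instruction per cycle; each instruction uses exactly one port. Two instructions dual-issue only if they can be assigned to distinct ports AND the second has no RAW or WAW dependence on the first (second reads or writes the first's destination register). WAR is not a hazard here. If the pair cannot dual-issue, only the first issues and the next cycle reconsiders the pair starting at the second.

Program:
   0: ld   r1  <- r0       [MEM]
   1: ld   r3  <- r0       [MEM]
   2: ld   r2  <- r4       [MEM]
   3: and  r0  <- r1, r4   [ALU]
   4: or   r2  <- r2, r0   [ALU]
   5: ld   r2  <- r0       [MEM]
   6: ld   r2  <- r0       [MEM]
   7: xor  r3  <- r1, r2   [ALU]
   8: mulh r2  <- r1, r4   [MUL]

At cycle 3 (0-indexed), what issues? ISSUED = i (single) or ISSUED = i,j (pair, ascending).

#0 head=0: ld.MEM i0 no-port MEM/MEM
#1 head=1: ld.MEM i1 no-port MEM/MEM
#2 head=2: ld.MEM/and.ALU i2,i3 2-wide
#3 head=4: or.ALU i4 WAW r2
#4 head=5: ld.MEM i5 no-port MEM/MEM
#5 head=6: ld.MEM i6 RAW r2
#6 head=7: xor.ALU/mulh.MUL i7,i8 2-wide

ISSUED = 4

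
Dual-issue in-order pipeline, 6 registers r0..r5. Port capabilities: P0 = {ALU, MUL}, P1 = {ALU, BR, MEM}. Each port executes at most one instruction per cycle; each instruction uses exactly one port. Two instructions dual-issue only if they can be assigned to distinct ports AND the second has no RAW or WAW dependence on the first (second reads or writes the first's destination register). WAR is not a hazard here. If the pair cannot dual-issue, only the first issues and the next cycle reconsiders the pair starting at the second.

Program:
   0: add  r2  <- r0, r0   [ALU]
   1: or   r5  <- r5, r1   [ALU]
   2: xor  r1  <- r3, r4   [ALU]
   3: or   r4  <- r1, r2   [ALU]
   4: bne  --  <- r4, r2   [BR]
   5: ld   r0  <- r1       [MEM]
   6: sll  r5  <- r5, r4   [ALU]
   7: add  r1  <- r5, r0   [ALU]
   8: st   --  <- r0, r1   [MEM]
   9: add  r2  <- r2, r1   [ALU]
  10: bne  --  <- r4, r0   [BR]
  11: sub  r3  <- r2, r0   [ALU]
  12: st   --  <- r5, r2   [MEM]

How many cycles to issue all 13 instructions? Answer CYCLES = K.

c0: i0&i1 add.ALU or.ALU  2-wide
c1: i2 xor.ALU  RAW r1
c2: i3 or.ALU  RAW r4
c3: i4 bne.BR  no-port BR/MEM
c4: i5&i6 ld.MEM sll.ALU  2-wide
c5: i7 add.ALU  RAW r1
c6: i8&i9 st.MEM add.ALU  2-wide
c7: i10&i11 bne.BR sub.ALU  2-wide
c8: i12 st.MEM  tail

CYCLES = 9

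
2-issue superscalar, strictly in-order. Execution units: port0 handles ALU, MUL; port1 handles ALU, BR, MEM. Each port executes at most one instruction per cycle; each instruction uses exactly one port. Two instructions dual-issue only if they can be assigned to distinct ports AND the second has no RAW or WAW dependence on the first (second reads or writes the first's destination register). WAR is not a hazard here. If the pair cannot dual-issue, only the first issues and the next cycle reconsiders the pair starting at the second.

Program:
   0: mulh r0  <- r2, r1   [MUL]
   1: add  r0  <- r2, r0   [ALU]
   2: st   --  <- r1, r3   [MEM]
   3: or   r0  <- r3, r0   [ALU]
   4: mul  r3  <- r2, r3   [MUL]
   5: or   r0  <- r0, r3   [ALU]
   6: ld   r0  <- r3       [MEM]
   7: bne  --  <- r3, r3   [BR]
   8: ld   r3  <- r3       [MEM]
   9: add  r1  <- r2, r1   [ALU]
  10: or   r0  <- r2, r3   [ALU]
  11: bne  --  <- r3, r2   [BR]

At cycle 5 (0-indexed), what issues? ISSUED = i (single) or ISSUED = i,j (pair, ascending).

ISSUED = 7

  cy0 -> i0 (mulh) RAW+WAW r0
  cy1 -> i1+i2 (add/st) dual
  cy2 -> i3+i4 (or/mul) dual
  cy3 -> i5 (or) WAW r0
  cy4 -> i6 (ld) no-port MEM/BR
  cy5 -> i7 (bne) no-port BR/MEM
  cy6 -> i8+i9 (ld/add) dual
  cy7 -> i10+i11 (or/bne) dual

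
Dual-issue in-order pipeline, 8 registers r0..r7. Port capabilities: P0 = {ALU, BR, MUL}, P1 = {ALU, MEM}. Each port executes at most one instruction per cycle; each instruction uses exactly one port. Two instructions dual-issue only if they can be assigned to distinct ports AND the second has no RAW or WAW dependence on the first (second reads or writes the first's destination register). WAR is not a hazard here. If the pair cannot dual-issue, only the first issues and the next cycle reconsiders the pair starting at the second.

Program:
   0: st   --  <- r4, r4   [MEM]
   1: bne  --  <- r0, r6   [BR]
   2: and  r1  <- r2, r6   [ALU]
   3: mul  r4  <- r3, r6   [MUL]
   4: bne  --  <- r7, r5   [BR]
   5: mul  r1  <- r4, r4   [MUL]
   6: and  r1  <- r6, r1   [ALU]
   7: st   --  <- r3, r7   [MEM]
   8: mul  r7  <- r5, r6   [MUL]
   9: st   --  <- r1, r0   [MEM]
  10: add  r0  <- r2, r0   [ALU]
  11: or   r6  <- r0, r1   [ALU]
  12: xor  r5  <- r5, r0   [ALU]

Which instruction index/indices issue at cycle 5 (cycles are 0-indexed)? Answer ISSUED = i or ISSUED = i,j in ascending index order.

ISSUED = 8,9

  cy0 -> i0&i1 (st.MEM/bne.BR) pair
  cy1 -> i2&i3 (and.ALU/mul.MUL) pair
  cy2 -> i4 (bne.BR) no-port BR/MUL
  cy3 -> i5 (mul.MUL) RAW+WAW r1
  cy4 -> i6&i7 (and.ALU/st.MEM) pair
  cy5 -> i8&i9 (mul.MUL/st.MEM) pair
  cy6 -> i10 (add.ALU) RAW r0
  cy7 -> i11&i12 (or.ALU/xor.ALU) pair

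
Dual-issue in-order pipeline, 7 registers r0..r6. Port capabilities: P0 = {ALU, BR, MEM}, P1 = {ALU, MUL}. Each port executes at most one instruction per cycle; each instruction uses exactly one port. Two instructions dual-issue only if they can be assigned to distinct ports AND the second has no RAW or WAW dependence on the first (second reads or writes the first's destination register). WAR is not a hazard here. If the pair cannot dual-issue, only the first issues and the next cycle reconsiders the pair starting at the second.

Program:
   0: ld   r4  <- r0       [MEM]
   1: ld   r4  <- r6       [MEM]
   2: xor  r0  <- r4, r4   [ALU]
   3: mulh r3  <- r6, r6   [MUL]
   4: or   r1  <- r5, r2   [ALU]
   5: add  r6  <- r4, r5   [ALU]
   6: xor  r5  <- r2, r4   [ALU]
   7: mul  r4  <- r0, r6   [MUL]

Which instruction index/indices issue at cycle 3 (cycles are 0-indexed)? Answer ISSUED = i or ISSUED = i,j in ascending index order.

ISSUED = 4,5

t=0 i0:ld.MEM ; no-port MEM/MEM
t=1 i1:ld.MEM ; RAW r4
t=2 i2+i3:xor.ALU+mulh.MUL ; pair
t=3 i4+i5:or.ALU+add.ALU ; pair
t=4 i6+i7:xor.ALU+mul.MUL ; pair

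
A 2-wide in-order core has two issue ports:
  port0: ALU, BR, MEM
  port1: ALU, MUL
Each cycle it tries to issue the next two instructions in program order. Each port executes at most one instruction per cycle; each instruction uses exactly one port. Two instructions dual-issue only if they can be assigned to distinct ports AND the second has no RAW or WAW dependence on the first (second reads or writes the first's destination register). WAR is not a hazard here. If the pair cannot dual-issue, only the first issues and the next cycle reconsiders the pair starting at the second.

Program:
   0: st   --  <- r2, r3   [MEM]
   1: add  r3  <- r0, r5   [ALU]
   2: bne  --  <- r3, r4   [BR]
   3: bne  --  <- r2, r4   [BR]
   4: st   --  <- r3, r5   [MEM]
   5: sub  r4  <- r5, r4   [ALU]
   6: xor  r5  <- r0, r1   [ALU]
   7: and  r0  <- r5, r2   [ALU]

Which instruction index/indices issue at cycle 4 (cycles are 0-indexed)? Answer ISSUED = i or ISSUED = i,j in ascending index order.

ISSUED = 6

[0] i0&i1  st.MEM;add.ALU  -- 2-wide
[1] i2  bne.BR  -- no-port BR/BR
[2] i3  bne.BR  -- no-port BR/MEM
[3] i4&i5  st.MEM;sub.ALU  -- 2-wide
[4] i6  xor.ALU  -- RAW r5
[5] i7  and.ALU  -- tail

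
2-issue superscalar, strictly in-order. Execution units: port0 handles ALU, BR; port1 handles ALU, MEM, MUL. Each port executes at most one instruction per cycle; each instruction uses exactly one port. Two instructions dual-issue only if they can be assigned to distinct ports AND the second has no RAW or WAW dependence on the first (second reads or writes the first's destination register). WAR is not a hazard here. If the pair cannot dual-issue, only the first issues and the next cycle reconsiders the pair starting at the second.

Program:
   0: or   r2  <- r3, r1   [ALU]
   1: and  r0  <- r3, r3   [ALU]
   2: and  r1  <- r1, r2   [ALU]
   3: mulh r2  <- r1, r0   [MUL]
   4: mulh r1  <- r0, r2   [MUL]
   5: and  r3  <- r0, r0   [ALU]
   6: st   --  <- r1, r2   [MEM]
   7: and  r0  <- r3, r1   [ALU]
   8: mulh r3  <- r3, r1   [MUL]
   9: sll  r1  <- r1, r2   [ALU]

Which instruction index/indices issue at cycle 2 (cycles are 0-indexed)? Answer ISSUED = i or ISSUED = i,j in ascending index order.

0. or;and @i0/i1  | pair
1. and @i2  | RAW r1
2. mulh @i3  | no-port MUL/MUL
3. mulh;and @i4/i5  | pair
4. st;and @i6/i7  | pair
5. mulh;sll @i8/i9  | pair

ISSUED = 3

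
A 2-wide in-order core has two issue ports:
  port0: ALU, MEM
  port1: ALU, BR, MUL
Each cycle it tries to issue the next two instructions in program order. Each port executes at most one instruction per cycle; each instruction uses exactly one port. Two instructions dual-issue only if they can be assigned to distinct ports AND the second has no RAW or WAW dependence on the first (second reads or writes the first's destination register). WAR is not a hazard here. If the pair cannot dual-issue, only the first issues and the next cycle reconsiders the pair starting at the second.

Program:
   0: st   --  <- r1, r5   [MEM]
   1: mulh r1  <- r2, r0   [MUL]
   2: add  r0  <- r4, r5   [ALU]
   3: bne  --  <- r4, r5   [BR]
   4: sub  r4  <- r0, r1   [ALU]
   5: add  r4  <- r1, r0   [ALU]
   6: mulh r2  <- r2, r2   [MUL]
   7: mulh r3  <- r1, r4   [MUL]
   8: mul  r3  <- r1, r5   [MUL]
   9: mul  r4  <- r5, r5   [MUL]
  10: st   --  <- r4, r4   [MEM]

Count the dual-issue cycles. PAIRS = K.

PAIRS = 3

c0: i0,i1 st+mulh  2-wide
c1: i2,i3 add+bne  2-wide
c2: i4 sub  WAW r4
c3: i5,i6 add+mulh  2-wide
c4: i7 mulh  no-port MUL/MUL
c5: i8 mul  no-port MUL/MUL
c6: i9 mul  RAW r4
c7: i10 st  tail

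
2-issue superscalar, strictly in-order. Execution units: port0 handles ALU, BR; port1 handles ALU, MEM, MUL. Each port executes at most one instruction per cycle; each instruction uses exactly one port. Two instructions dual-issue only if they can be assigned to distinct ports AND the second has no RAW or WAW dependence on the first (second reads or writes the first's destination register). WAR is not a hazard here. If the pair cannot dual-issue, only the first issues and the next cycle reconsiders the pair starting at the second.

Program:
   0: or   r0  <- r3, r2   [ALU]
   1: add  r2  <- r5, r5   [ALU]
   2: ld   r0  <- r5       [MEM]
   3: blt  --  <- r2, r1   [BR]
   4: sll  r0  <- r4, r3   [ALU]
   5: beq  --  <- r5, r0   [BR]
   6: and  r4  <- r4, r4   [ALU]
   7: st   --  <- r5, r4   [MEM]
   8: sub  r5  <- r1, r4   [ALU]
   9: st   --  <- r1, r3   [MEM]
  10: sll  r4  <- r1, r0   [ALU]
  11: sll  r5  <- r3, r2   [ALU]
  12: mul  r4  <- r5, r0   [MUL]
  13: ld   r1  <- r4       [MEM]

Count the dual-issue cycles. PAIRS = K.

PAIRS = 5

0. or add @i0+i1  | pair
1. ld blt @i2+i3  | pair
2. sll @i4  | RAW r0
3. beq and @i5+i6  | pair
4. st sub @i7+i8  | pair
5. st sll @i9+i10  | pair
6. sll @i11  | RAW r5
7. mul @i12  | no-port MUL/MEM
8. ld @i13  | tail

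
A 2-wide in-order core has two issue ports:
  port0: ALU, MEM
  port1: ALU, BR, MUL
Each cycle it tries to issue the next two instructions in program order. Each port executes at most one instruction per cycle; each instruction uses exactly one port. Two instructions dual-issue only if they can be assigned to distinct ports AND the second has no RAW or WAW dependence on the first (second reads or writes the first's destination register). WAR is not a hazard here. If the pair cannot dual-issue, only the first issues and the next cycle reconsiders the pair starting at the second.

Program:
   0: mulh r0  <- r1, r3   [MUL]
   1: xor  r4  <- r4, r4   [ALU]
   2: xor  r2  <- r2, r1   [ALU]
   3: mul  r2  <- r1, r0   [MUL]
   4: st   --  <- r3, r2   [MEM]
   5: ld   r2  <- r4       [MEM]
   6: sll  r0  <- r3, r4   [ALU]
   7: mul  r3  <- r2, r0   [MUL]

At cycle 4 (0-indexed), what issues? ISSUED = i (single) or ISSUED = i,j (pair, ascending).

ISSUED = 5,6

  cy0 -> i0,i1 (mulh.MUL+xor.ALU) dual
  cy1 -> i2 (xor.ALU) WAW r2
  cy2 -> i3 (mul.MUL) RAW r2
  cy3 -> i4 (st.MEM) no-port MEM/MEM
  cy4 -> i5,i6 (ld.MEM+sll.ALU) dual
  cy5 -> i7 (mul.MUL) tail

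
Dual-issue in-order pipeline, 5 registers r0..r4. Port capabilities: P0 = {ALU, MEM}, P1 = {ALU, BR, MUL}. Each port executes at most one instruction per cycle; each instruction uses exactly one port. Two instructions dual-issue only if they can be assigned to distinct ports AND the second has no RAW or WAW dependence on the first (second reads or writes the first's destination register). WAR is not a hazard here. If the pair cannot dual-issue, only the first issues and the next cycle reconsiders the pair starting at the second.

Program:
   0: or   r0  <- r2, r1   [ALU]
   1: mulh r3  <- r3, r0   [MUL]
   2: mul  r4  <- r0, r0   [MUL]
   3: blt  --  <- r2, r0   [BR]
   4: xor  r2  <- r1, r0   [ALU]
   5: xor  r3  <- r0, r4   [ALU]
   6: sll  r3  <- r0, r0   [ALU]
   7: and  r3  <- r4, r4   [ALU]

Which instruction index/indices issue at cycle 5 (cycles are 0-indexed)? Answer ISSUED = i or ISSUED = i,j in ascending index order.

0. or @i0  | RAW r0
1. mulh @i1  | no-port MUL/MUL
2. mul @i2  | no-port MUL/BR
3. blt/xor @i3&i4  | 2-wide
4. xor @i5  | WAW r3
5. sll @i6  | WAW r3
6. and @i7  | tail

ISSUED = 6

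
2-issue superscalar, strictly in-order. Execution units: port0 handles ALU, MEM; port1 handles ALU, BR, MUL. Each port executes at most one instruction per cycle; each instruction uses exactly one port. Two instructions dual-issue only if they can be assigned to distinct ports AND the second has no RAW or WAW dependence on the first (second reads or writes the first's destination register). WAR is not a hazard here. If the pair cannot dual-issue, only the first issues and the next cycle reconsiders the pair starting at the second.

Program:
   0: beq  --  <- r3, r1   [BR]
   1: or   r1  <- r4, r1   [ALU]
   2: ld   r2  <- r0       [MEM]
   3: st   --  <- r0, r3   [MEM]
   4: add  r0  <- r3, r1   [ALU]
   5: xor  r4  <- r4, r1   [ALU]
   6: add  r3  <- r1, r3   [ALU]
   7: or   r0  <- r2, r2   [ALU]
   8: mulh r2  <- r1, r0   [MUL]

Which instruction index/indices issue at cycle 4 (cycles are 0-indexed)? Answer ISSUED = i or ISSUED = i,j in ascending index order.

ISSUED = 7

#0 head=0: beq.BR or.ALU i0+i1 dual
#1 head=2: ld.MEM i2 no-port MEM/MEM
#2 head=3: st.MEM add.ALU i3+i4 dual
#3 head=5: xor.ALU add.ALU i5+i6 dual
#4 head=7: or.ALU i7 RAW r0
#5 head=8: mulh.MUL i8 tail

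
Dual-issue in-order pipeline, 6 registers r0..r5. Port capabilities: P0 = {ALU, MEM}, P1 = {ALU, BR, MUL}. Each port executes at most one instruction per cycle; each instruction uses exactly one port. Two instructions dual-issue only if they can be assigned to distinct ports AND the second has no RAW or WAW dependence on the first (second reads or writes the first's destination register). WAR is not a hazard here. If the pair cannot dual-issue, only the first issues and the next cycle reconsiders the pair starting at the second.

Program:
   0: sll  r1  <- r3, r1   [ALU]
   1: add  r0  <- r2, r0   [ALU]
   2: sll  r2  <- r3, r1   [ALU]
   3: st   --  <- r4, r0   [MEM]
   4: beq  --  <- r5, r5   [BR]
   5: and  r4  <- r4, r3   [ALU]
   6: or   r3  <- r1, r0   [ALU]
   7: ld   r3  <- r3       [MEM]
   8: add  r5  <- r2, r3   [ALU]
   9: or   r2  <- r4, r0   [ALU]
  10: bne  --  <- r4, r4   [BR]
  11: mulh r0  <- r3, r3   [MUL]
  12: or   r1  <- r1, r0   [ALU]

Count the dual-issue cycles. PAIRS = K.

PAIRS = 4

#0 head=0: sll;add i0,i1 pair
#1 head=2: sll;st i2,i3 pair
#2 head=4: beq;and i4,i5 pair
#3 head=6: or i6 RAW+WAW r3
#4 head=7: ld i7 RAW r3
#5 head=8: add;or i8,i9 pair
#6 head=10: bne i10 no-port BR/MUL
#7 head=11: mulh i11 RAW r0
#8 head=12: or i12 tail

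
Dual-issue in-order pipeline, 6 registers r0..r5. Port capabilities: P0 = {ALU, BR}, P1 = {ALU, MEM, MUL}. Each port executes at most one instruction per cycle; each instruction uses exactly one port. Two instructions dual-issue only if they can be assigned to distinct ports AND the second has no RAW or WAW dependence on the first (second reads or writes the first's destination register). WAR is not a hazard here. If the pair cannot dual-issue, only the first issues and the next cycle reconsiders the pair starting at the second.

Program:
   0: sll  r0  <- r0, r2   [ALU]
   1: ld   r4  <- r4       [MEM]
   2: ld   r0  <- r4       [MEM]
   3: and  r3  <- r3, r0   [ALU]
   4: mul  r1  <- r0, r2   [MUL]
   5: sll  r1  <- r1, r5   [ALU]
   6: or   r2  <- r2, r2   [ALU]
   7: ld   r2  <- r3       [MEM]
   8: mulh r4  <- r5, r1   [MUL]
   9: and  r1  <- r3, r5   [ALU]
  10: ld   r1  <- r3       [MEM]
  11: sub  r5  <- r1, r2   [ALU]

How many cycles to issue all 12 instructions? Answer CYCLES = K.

#0 head=0: sll.ALU;ld.MEM i0,i1 dual
#1 head=2: ld.MEM i2 RAW r0
#2 head=3: and.ALU;mul.MUL i3,i4 dual
#3 head=5: sll.ALU;or.ALU i5,i6 dual
#4 head=7: ld.MEM i7 no-port MEM/MUL
#5 head=8: mulh.MUL;and.ALU i8,i9 dual
#6 head=10: ld.MEM i10 RAW r1
#7 head=11: sub.ALU i11 tail

CYCLES = 8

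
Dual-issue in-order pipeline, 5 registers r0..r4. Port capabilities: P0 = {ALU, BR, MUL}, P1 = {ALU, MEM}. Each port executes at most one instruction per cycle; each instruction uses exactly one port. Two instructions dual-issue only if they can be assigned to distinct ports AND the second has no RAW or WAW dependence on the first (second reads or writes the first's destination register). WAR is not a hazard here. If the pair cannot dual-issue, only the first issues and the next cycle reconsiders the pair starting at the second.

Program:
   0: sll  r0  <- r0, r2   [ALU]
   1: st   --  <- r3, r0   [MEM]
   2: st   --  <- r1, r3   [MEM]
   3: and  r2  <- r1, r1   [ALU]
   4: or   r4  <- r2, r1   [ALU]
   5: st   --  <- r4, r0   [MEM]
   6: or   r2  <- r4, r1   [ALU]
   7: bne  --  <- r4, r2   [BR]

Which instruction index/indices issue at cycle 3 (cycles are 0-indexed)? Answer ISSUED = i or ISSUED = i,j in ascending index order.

ISSUED = 4

  cy0 -> i0 (sll.ALU) RAW r0
  cy1 -> i1 (st.MEM) no-port MEM/MEM
  cy2 -> i2/i3 (st.MEM+and.ALU) 2-wide
  cy3 -> i4 (or.ALU) RAW r4
  cy4 -> i5/i6 (st.MEM+or.ALU) 2-wide
  cy5 -> i7 (bne.BR) tail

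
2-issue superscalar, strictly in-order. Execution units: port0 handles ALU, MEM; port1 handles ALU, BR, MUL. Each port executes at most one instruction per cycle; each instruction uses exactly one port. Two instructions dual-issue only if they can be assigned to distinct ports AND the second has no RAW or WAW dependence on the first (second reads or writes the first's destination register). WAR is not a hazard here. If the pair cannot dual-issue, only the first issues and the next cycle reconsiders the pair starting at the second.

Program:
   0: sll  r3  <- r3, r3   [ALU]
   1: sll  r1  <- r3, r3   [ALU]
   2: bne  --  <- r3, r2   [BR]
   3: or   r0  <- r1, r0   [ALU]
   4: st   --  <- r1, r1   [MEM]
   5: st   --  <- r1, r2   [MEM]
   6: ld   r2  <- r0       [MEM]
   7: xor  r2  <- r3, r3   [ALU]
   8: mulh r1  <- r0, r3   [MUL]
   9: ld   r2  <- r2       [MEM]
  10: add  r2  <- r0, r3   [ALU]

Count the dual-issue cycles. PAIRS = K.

PAIRS = 3

t=0 i0:sll ; RAW r3
t=1 i1/i2:sll/bne ; pair
t=2 i3/i4:or/st ; pair
t=3 i5:st ; no-port MEM/MEM
t=4 i6:ld ; WAW r2
t=5 i7/i8:xor/mulh ; pair
t=6 i9:ld ; WAW r2
t=7 i10:add ; tail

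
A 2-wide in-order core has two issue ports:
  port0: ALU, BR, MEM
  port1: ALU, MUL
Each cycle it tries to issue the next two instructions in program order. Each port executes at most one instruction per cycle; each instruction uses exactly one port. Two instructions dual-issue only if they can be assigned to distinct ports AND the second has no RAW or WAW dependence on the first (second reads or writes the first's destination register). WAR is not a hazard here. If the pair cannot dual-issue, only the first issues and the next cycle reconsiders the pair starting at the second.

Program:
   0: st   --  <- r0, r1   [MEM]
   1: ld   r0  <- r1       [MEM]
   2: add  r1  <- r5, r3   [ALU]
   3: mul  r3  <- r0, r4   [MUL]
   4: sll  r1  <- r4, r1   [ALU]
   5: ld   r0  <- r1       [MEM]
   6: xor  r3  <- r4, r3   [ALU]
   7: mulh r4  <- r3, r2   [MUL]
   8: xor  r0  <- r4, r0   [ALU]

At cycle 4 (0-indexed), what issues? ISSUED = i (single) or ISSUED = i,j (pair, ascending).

#0 head=0: st i0 no-port MEM/MEM
#1 head=1: ld add i1/i2 2-wide
#2 head=3: mul sll i3/i4 2-wide
#3 head=5: ld xor i5/i6 2-wide
#4 head=7: mulh i7 RAW r4
#5 head=8: xor i8 tail

ISSUED = 7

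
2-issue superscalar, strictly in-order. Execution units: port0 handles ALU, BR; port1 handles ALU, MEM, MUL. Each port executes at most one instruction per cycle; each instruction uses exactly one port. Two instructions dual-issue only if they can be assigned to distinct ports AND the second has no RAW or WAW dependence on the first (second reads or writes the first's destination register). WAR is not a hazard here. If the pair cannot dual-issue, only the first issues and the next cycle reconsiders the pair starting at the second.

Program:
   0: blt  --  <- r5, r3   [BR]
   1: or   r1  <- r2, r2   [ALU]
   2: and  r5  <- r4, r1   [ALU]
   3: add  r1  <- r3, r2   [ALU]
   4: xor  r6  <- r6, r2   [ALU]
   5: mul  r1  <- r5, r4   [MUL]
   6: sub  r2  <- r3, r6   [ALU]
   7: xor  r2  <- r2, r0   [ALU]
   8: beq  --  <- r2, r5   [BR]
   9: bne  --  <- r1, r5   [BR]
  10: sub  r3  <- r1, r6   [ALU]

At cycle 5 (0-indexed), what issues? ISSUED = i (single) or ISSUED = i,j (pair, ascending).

#0 head=0: blt or i0&i1 dual
#1 head=2: and add i2&i3 dual
#2 head=4: xor mul i4&i5 dual
#3 head=6: sub i6 RAW+WAW r2
#4 head=7: xor i7 RAW r2
#5 head=8: beq i8 no-port BR/BR
#6 head=9: bne sub i9&i10 dual

ISSUED = 8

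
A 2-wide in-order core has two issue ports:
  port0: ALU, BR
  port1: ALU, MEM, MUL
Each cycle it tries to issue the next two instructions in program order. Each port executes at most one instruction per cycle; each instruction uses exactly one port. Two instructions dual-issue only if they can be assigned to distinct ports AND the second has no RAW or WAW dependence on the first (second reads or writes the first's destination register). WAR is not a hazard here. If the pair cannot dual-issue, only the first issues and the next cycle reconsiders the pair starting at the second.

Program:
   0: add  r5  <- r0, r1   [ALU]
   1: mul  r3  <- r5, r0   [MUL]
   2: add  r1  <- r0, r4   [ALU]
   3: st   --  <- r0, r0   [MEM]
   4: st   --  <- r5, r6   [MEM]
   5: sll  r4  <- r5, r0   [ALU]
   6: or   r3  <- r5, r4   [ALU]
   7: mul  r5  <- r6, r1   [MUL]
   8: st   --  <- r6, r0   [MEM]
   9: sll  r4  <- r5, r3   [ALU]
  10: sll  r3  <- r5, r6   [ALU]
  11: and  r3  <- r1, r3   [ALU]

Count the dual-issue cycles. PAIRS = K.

PAIRS = 4

[0] i0  add  -- RAW r5
[1] i1&i2  mul/add  -- 2-wide
[2] i3  st  -- no-port MEM/MEM
[3] i4&i5  st/sll  -- 2-wide
[4] i6&i7  or/mul  -- 2-wide
[5] i8&i9  st/sll  -- 2-wide
[6] i10  sll  -- RAW+WAW r3
[7] i11  and  -- tail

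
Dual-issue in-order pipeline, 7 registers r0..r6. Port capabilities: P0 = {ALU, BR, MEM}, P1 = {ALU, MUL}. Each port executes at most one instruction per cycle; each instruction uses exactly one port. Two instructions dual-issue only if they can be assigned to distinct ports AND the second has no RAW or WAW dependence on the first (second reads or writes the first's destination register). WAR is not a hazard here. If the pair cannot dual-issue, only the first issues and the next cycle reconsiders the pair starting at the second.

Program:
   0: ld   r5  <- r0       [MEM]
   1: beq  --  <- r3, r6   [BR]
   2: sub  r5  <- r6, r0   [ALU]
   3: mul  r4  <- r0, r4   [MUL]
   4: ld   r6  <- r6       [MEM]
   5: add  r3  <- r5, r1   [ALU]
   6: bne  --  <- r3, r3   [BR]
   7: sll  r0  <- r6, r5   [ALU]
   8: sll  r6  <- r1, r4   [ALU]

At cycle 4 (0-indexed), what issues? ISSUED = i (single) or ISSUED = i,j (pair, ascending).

ISSUED = 6,7

c0: i0 ld.MEM  no-port MEM/BR
c1: i1,i2 beq.BR+sub.ALU  pair
c2: i3,i4 mul.MUL+ld.MEM  pair
c3: i5 add.ALU  RAW r3
c4: i6,i7 bne.BR+sll.ALU  pair
c5: i8 sll.ALU  tail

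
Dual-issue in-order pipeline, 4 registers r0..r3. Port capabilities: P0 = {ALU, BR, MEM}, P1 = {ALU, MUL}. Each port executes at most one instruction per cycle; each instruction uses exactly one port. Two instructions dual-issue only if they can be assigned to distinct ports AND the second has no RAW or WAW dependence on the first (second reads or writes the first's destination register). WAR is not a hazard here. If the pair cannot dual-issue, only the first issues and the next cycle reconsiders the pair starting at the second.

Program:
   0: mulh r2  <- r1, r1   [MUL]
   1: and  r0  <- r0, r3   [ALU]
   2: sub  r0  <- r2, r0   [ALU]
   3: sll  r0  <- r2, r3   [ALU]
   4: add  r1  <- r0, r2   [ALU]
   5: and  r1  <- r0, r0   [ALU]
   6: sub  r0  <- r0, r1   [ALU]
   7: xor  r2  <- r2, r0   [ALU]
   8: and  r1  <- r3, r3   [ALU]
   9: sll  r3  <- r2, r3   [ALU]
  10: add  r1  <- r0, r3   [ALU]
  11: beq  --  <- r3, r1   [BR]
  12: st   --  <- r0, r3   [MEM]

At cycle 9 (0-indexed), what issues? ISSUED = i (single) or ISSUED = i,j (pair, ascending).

ISSUED = 11

t=0 i0&i1:mulh and ; pair
t=1 i2:sub ; WAW r0
t=2 i3:sll ; RAW r0
t=3 i4:add ; WAW r1
t=4 i5:and ; RAW r1
t=5 i6:sub ; RAW r0
t=6 i7&i8:xor and ; pair
t=7 i9:sll ; RAW r3
t=8 i10:add ; RAW r1
t=9 i11:beq ; no-port BR/MEM
t=10 i12:st ; tail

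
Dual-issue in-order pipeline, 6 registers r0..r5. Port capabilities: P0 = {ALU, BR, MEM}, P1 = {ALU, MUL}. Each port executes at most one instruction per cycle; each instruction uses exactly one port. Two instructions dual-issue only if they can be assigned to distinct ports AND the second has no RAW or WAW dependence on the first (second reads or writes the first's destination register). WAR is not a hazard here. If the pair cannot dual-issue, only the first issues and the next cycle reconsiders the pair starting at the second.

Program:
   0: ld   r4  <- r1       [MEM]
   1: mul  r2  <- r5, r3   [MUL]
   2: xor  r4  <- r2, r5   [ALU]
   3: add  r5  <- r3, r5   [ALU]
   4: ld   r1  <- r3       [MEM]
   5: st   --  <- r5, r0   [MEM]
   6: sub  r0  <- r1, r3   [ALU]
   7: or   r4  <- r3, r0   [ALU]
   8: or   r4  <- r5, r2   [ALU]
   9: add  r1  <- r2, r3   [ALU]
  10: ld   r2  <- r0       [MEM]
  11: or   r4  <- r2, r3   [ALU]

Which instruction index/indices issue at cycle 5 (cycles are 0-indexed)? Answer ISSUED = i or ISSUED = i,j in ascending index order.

t=0 i0,i1:ld.MEM+mul.MUL ; dual
t=1 i2,i3:xor.ALU+add.ALU ; dual
t=2 i4:ld.MEM ; no-port MEM/MEM
t=3 i5,i6:st.MEM+sub.ALU ; dual
t=4 i7:or.ALU ; WAW r4
t=5 i8,i9:or.ALU+add.ALU ; dual
t=6 i10:ld.MEM ; RAW r2
t=7 i11:or.ALU ; tail

ISSUED = 8,9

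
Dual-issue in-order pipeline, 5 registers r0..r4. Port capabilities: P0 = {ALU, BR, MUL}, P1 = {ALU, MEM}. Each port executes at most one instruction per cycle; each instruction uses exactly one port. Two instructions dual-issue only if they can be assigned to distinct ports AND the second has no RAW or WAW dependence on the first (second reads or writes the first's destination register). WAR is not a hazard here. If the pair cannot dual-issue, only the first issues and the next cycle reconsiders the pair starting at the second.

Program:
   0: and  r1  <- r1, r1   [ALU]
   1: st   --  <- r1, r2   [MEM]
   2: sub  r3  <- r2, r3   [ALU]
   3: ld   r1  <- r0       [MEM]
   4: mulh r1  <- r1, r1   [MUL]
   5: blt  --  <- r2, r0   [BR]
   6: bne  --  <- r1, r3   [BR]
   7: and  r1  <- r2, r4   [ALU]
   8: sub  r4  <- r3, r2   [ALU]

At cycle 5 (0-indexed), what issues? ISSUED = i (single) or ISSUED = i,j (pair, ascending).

t=0 i0:and.ALU ; RAW r1
t=1 i1+i2:st.MEM;sub.ALU ; pair
t=2 i3:ld.MEM ; RAW+WAW r1
t=3 i4:mulh.MUL ; no-port MUL/BR
t=4 i5:blt.BR ; no-port BR/BR
t=5 i6+i7:bne.BR;and.ALU ; pair
t=6 i8:sub.ALU ; tail

ISSUED = 6,7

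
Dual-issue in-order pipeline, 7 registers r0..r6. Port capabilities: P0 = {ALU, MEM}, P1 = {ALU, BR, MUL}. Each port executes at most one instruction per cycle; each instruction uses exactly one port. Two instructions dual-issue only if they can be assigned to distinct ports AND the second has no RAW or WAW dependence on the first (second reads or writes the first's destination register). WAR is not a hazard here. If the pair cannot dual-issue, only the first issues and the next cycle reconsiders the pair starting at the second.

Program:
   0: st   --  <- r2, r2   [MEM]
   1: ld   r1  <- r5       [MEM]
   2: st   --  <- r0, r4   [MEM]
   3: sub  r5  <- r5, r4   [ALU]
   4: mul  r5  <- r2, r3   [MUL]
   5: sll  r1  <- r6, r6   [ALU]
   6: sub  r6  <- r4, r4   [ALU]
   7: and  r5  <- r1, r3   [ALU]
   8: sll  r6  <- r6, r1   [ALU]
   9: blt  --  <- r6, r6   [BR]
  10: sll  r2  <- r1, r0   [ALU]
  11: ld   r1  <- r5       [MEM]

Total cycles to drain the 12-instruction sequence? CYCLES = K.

CYCLES = 8

c0: i0 st.MEM  no-port MEM/MEM
c1: i1 ld.MEM  no-port MEM/MEM
c2: i2+i3 st.MEM+sub.ALU  2-wide
c3: i4+i5 mul.MUL+sll.ALU  2-wide
c4: i6+i7 sub.ALU+and.ALU  2-wide
c5: i8 sll.ALU  RAW r6
c6: i9+i10 blt.BR+sll.ALU  2-wide
c7: i11 ld.MEM  tail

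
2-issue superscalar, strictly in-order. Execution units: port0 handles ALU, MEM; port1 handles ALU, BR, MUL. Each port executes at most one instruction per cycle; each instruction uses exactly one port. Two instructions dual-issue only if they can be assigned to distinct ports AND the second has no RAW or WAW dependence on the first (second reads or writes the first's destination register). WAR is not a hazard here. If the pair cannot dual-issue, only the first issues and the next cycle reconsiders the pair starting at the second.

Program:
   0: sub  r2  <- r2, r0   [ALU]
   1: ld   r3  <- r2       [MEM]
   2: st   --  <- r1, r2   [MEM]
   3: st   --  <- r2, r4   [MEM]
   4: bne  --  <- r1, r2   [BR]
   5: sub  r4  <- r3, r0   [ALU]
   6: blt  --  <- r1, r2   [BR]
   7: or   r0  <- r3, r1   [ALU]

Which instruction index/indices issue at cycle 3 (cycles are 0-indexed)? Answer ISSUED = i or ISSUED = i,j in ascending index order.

ISSUED = 3,4

t=0 i0:sub.ALU ; RAW r2
t=1 i1:ld.MEM ; no-port MEM/MEM
t=2 i2:st.MEM ; no-port MEM/MEM
t=3 i3/i4:st.MEM/bne.BR ; dual
t=4 i5/i6:sub.ALU/blt.BR ; dual
t=5 i7:or.ALU ; tail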